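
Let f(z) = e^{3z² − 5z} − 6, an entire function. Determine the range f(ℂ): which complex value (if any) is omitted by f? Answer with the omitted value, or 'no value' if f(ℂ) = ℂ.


Little Picard bounds the complement of f(ℂ) to at most one point.
The exponent g(z) = 3z² − 5z is a nonconstant polynomial, hence surjective onto ℂ. So e^{g(z)} takes every value in {e^w : w ∈ ℂ} = ℂ ∖ {0}. Adding -6 shifts the range to ℂ ∖ {-6}. f omits exactly -6.

Omitted value: -6.


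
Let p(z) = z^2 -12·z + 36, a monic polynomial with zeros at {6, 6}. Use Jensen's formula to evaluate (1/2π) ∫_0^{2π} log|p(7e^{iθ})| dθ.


Zeros: 6, 6; r = 7.
Inside |z| < r: 6, 6. Outside (|z| ≥ r): ∅.
p(0) = 36, so log|p(0)| = log(36) = 3.5835.
Apply Jensen: I(r) = log|p(0)| + Σ_k log(r/|z_k|), summed over zeros inside |z| < r.
  log(r/|z_k|) for z_k = 6: log(7/6) = 0.1542
  log(r/|z_k|) for z_k = 6: log(7/6) = 0.1542
Sum over inside zeros: 0.3083.
I(r) = log|p(0)| + (inside sum) = 3.5835 + 0.3083 = 3.8918.
Closed form (all zeros inside, monic): I(r) = n·log(r) = 2·log(7) = 3.8918. ✓

I(r) ≈ 3.8918.


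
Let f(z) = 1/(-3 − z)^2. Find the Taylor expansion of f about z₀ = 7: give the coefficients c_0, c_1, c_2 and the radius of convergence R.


Let w = z − z₀, so z = z₀ + w.
Then -3 − z = -3 − (z₀ + w) = (-3 − z₀) − w = -10 − w.
f(z) = 1/(-10 − w)^2 = (1/(-10)^2) · (1 − w/(-10))^{−2}.
By the binomial series (1−u)^{−2} = Σ_{n≥0} C(n+1, 1) u^n for |u|<1, with u = w/(-10):
  c_n = C(n+1, 1) / (-10)^(n+2).
  c_0 = 1/(-10)^2 = 1/100.
  c_1 = 2/(-10)^3 = -1/500.
  c_2 = 3/(-10)^4 = 3/10000.
The series is valid for |w/d| < 1, i.e. |z − z₀| < |d|.
Radius of convergence: R = |-3 − z₀| = |-10| = 10 (distance from z₀ to the singularity z = -3).

c_0 = 1/100, c_1 = -1/500, c_2 = 3/10000; R = 10.


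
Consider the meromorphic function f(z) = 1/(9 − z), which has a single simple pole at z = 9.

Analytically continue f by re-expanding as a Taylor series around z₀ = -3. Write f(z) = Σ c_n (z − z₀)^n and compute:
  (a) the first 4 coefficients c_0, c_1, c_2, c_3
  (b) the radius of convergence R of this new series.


Let w = z − z₀, so z = z₀ + w.
Then 9 − z = 9 − (z₀ + w) = (9 − z₀) − w = 12 − w.
f(z) = 1/(12 − w) = (1/(12)) · 1/(1 − w/(12)) = Σ_{n≥0} w^n / (12)^(n+1).
So c_n = 1/(12)^(n+1):
  c_0 = 1/(12)^1 = 1/12.
  c_1 = 1/(12)^2 = 1/144.
  c_2 = 1/(12)^3 = 1/1728.
  c_3 = 1/(12)^4 = 1/20736.
The series is valid for |w/d| < 1, i.e. |z − z₀| < |d|.
Radius of convergence: R = |9 − z₀| = |12| = 12 (distance from z₀ to the singularity z = 9).

c_0 = 1/12, c_1 = 1/144, c_2 = 1/1728, c_3 = 1/20736; R = 12.


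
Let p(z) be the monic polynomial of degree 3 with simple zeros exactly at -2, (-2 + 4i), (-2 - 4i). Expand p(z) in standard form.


The polynomial is p(z) = ∏_{α ∈ S} (z − α), where S = {-2, (-2 + 4i), (-2 - 4i)}.
Expanding the product yields: p(z) = z^3 + 6·z^2 + 28·z + 40.
Note conjugate pairs combine to real quadratics: (z − (-2+4i))(z − (-2−4i)) = z² + 4z + 20.
The resulting polynomial has degree 3 and real coefficients as required.

p(z) = z^3 + 6·z^2 + 28·z + 40.


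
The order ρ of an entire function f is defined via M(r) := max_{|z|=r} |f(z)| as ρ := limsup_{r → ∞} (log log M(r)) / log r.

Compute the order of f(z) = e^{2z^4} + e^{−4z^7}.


Each summand is entire of order 4 and 7 respectively (as in the single-exponential case). The order of a sum is at most the max of the orders, so ρ ≤ 7. For the lower bound: on |z|=r choose arg z so that -4z^7 is real positive; then |e^{-4z^7}| = e^{4r^7} while |e^{2z^4}| ≤ e^{2r^4} = o(e^{4r^7}). So |f| ≥ e^{4r^7}(1 − o(1)) and ρ ≥ 7. Hence ρ = max(4, 7) = 7.
Therefore ρ = 7.

Order ρ = 7.


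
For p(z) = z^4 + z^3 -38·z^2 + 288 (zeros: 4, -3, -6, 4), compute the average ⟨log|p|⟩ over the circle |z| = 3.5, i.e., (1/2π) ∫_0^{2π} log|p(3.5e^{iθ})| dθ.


Zeros: -6, -3, 4, 4; r = 3.5.
Inside |z| < r: -3. Outside (|z| ≥ r): -6, 4, 4.
p(0) = 288, so log|p(0)| = log(288) = 5.6630.
Apply Jensen: I(r) = log|p(0)| + Σ_k log(r/|z_k|), summed over zeros inside |z| < r.
  log(r/|z_k|) for z_k = -3: log(3.5/3) = 0.1542
  Outside zeros (-6, 4, 4) contribute nothing to the Jensen sum.
Sum over inside zeros: 0.1542.
I(r) = log|p(0)| + (inside sum) = 5.6630 + 0.1542 = 5.8171.
Note: since some zeros are outside |z| ≤ r, the simplified n·log(r) form does NOT apply — only the inside zeros contribute.

I(r) ≈ 5.8171.


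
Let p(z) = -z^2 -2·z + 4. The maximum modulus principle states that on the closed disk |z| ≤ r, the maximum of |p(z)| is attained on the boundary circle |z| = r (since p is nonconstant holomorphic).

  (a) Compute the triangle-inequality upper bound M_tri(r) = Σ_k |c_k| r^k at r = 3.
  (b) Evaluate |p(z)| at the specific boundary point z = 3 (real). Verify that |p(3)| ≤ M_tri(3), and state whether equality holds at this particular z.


Coefficients: c_0 = 4, c_1 = -2, c_2 = -1. Radius r = 3.
Part (a). Triangle bound: M_tri(r) = Σ_k |c_k| r^k
  = |4|·3^0 + |-2|·3^1 + |-1|·3^2
  = 4 + 6 + 9 = 19.
This bounds M(r) := max_{|z|=r} |p(z)| from above; equality holds iff all terms c_k z^k can be made to align in phase at a single z on |z|=r.
Part (b). At z = 3 (real, on the circle |z| = r):
  p(3) = (4)·3^0 + (-2)·3^1 + (-1)·3^2 = -11.
  |p(3)| = 11.
Check: |p(3)| = 11 ≤ 19 = M_tri(3). ✓ Equality does not hold at z = 3 (the coefficients have mixed signs, so the terms do not all align in phase there).

M_tri(3) = 19; |p(3)| = 11; equality at z=3: no.


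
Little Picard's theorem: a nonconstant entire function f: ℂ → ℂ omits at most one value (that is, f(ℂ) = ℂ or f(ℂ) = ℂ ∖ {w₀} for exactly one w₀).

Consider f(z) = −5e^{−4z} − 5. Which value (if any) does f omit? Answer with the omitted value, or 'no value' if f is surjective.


Little Picard bounds the complement of f(ℂ) to at most one point.
e^{−4z} is never zero on ℂ, so -5·e^{−4z} takes every value in ℂ ∖ {0}. Adding -5 shifts the range to ℂ ∖ {-5}. Thus f omits exactly the value -5.

Omitted value: -5.


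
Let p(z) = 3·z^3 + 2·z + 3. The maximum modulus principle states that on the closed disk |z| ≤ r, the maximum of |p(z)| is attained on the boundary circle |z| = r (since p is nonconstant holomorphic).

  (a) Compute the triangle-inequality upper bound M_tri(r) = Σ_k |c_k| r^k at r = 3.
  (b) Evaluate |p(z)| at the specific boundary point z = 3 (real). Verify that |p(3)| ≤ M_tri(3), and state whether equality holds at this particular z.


Coefficients: c_0 = 3, c_1 = 2, c_2 = 0, c_3 = 3. Radius r = 3.
Part (a). Triangle bound: M_tri(r) = Σ_k |c_k| r^k
  = |3|·3^0 + |2|·3^1 + |0|·3^2 + |3|·3^3
  = 3 + 6 + 0 + 81 = 90.
This bounds M(r) := max_{|z|=r} |p(z)| from above; equality holds iff all terms c_k z^k can be made to align in phase at a single z on |z|=r.
Part (b). At z = 3 (real, on the circle |z| = r):
  p(3) = (3)·3^0 + (2)·3^1 + (0)·3^2 + (3)·3^3 = 90.
  |p(3)| = 90.
Since all nonzero coefficients share the same sign, |p(3)| = 90 = M_tri(3); the triangle bound is attained at z = 3, so in fact M(r) = 90.

M_tri(3) = 90; |p(3)| = 90; equality at z=3: yes.


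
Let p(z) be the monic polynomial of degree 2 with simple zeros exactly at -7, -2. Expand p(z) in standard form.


The polynomial is p(z) = ∏_{α ∈ S} (z − α), where S = {-7, -2}.
Expanding the product yields: p(z) = z^2 + 9·z + 14.
The resulting polynomial has degree 2 and real coefficients as required.

p(z) = z^2 + 9·z + 14.


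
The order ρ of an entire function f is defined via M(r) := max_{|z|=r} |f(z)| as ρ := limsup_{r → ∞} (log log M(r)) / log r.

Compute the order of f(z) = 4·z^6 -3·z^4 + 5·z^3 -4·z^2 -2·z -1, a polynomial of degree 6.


|f(z)| ≤ Σ|c_k|·r^k = O(r^6) as r → ∞. Polynomial growth is O(e^{r^ε}) for every ε > 0 (since r^6/e^{r^ε} → 0), so ρ ≤ ε for all ε > 0, i.e. ρ = 0. Every nonconstant polynomial has order 0.
Therefore ρ = 0.

Order ρ = 0.


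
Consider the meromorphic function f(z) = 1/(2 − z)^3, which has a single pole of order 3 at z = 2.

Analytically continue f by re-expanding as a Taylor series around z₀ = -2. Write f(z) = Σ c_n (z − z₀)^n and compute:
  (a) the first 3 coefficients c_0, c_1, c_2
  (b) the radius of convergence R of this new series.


Let w = z − z₀, so z = z₀ + w.
Then 2 − z = 2 − (z₀ + w) = (2 − z₀) − w = 4 − w.
f(z) = 1/(4 − w)^3 = (1/(4)^3) · (1 − w/(4))^{−3}.
By the binomial series (1−u)^{−3} = Σ_{n≥0} C(n+2, 2) u^n for |u|<1, with u = w/(4):
  c_n = C(n+2, 2) / (4)^(n+3).
  c_0 = 1/(4)^3 = 1/64.
  c_1 = 3/(4)^4 = 3/256.
  c_2 = 6/(4)^5 = 3/512.
The series is valid for |w/d| < 1, i.e. |z − z₀| < |d|.
Radius of convergence: R = |2 − z₀| = |4| = 4 (distance from z₀ to the singularity z = 2).

c_0 = 1/64, c_1 = 3/256, c_2 = 3/512; R = 4.


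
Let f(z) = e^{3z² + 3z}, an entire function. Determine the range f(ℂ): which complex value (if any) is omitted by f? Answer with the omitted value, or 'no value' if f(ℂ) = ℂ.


Little Picard bounds the complement of f(ℂ) to at most one point.
The exponent g(z) = 3z² + 3z is a nonconstant polynomial, hence surjective onto ℂ. So e^{g(z)} takes every value in {e^w : w ∈ ℂ} = ℂ ∖ {0}. Adding 0 shifts the range to ℂ ∖ {0}. f omits exactly 0.

Omitted value: 0.


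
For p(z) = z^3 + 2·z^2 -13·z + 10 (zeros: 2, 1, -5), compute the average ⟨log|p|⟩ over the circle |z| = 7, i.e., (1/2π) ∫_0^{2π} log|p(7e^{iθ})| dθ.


Zeros: -5, 1, 2; r = 7.
Inside |z| < r: -5, 1, 2. Outside (|z| ≥ r): ∅.
p(0) = 10, so log|p(0)| = log(10) = 2.3026.
Apply Jensen: I(r) = log|p(0)| + Σ_k log(r/|z_k|), summed over zeros inside |z| < r.
  log(r/|z_k|) for z_k = 2: log(7/2) = 1.2528
  log(r/|z_k|) for z_k = 1: log(7/1) = 1.9459
  log(r/|z_k|) for z_k = -5: log(7/5) = 0.3365
Sum over inside zeros: 3.5351.
I(r) = log|p(0)| + (inside sum) = 2.3026 + 3.5351 = 5.8377.
Closed form (all zeros inside, monic): I(r) = n·log(r) = 3·log(7) = 5.8377. ✓

I(r) ≈ 5.8377.


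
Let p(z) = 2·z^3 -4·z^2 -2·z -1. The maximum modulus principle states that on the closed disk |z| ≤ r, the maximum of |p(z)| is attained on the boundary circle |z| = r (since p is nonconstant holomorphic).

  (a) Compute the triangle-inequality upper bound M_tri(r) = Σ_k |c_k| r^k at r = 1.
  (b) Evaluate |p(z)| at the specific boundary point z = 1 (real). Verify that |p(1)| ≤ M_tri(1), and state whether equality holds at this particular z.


Coefficients: c_0 = -1, c_1 = -2, c_2 = -4, c_3 = 2. Radius r = 1.
Part (a). Triangle bound: M_tri(r) = Σ_k |c_k| r^k
  = |-1|·1^0 + |-2|·1^1 + |-4|·1^2 + |2|·1^3
  = 1 + 2 + 4 + 2 = 9.
This bounds M(r) := max_{|z|=r} |p(z)| from above; equality holds iff all terms c_k z^k can be made to align in phase at a single z on |z|=r.
Part (b). At z = 1 (real, on the circle |z| = r):
  p(1) = (-1)·1^0 + (-2)·1^1 + (-4)·1^2 + (2)·1^3 = -5.
  |p(1)| = 5.
Check: |p(1)| = 5 ≤ 9 = M_tri(1). ✓ Equality does not hold at z = 1 (the coefficients have mixed signs, so the terms do not all align in phase there).

M_tri(1) = 9; |p(1)| = 5; equality at z=1: no.


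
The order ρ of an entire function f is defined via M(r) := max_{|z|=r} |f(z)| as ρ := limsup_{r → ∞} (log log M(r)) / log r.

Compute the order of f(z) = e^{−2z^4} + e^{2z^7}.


Each summand is entire of order 4 and 7 respectively (as in the single-exponential case). The order of a sum is at most the max of the orders, so ρ ≤ 7. For the lower bound: on |z|=r choose arg z so that 2z^7 is real positive; then |e^{2z^7}| = e^{2r^7} while |e^{-2z^4}| ≤ e^{2r^4} = o(e^{2r^7}). So |f| ≥ e^{2r^7}(1 − o(1)) and ρ ≥ 7. Hence ρ = max(4, 7) = 7.
Therefore ρ = 7.

Order ρ = 7.


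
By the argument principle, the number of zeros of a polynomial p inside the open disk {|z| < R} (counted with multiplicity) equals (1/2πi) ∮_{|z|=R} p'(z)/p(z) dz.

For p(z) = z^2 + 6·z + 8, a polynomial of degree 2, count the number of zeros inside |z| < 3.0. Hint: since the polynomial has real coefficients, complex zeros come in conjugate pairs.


The zeros of p are: -2, -4.
Their magnitudes are: 2, 4.
Zeros with |z| < R = 3.0: -2.
Count = 1.
By the argument principle, (1/2πi) ∮_{|z|=R} p'(z)/p(z) dz equals exactly this count.

Number of zeros inside |z| < 3.0: 1.


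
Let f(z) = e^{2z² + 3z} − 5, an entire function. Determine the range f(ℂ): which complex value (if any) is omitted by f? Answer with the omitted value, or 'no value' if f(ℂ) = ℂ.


Little Picard bounds the complement of f(ℂ) to at most one point.
The exponent g(z) = 2z² + 3z is a nonconstant polynomial, hence surjective onto ℂ. So e^{g(z)} takes every value in {e^w : w ∈ ℂ} = ℂ ∖ {0}. Adding -5 shifts the range to ℂ ∖ {-5}. f omits exactly -5.

Omitted value: -5.


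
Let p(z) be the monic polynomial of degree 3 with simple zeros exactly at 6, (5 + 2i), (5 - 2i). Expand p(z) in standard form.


The polynomial is p(z) = ∏_{α ∈ S} (z − α), where S = {6, (5 + 2i), (5 - 2i)}.
Expanding the product yields: p(z) = z^3 -16·z^2 + 89·z -174.
Note conjugate pairs combine to real quadratics: (z − (5+2i))(z − (5−2i)) = z² − 10z + 29.
The resulting polynomial has degree 3 and real coefficients as required.

p(z) = z^3 -16·z^2 + 89·z -174.


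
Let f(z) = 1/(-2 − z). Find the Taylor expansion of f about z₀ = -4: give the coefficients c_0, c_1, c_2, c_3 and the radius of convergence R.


Let w = z − z₀, so z = z₀ + w.
Then -2 − z = -2 − (z₀ + w) = (-2 − z₀) − w = 2 − w.
f(z) = 1/(2 − w) = (1/(2)) · 1/(1 − w/(2)) = Σ_{n≥0} w^n / (2)^(n+1).
So c_n = 1/(2)^(n+1):
  c_0 = 1/(2)^1 = 1/2.
  c_1 = 1/(2)^2 = 1/4.
  c_2 = 1/(2)^3 = 1/8.
  c_3 = 1/(2)^4 = 1/16.
The series is valid for |w/d| < 1, i.e. |z − z₀| < |d|.
Radius of convergence: R = |-2 − z₀| = |2| = 2 (distance from z₀ to the singularity z = -2).

c_0 = 1/2, c_1 = 1/4, c_2 = 1/8, c_3 = 1/16; R = 2.


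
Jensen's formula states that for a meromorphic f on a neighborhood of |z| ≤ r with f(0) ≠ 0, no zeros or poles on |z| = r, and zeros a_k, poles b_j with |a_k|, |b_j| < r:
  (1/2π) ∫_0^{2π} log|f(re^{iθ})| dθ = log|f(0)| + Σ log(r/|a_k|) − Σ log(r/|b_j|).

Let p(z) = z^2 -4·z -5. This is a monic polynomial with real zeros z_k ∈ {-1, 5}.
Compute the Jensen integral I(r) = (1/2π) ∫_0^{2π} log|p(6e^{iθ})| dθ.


Zeros: -1, 5; r = 6.
Inside |z| < r: -1, 5. Outside (|z| ≥ r): ∅.
p(0) = -5, so log|p(0)| = log(5) = 1.6094.
Apply Jensen: I(r) = log|p(0)| + Σ_k log(r/|z_k|), summed over zeros inside |z| < r.
  log(r/|z_k|) for z_k = -1: log(6/1) = 1.7918
  log(r/|z_k|) for z_k = 5: log(6/5) = 0.1823
Sum over inside zeros: 1.9741.
I(r) = log|p(0)| + (inside sum) = 1.6094 + 1.9741 = 3.5835.
Closed form (all zeros inside, monic): I(r) = n·log(r) = 2·log(6) = 3.5835. ✓

I(r) ≈ 3.5835.


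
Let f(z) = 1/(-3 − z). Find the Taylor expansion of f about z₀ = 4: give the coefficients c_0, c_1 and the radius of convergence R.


Let w = z − z₀, so z = z₀ + w.
Then -3 − z = -3 − (z₀ + w) = (-3 − z₀) − w = -7 − w.
f(z) = 1/(-7 − w) = (1/(-7)) · 1/(1 − w/(-7)) = Σ_{n≥0} w^n / (-7)^(n+1).
So c_n = 1/(-7)^(n+1):
  c_0 = 1/(-7)^1 = -1/7.
  c_1 = 1/(-7)^2 = 1/49.
The series is valid for |w/d| < 1, i.e. |z − z₀| < |d|.
Radius of convergence: R = |-3 − z₀| = |-7| = 7 (distance from z₀ to the singularity z = -3).

c_0 = -1/7, c_1 = 1/49; R = 7.


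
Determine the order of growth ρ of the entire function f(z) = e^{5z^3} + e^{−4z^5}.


Each summand is entire of order 3 and 5 respectively (as in the single-exponential case). The order of a sum is at most the max of the orders, so ρ ≤ 5. For the lower bound: on |z|=r choose arg z so that -4z^5 is real positive; then |e^{-4z^5}| = e^{4r^5} while |e^{5z^3}| ≤ e^{5r^3} = o(e^{4r^5}). So |f| ≥ e^{4r^5}(1 − o(1)) and ρ ≥ 5. Hence ρ = max(3, 5) = 5.
Therefore ρ = 5.

Order ρ = 5.


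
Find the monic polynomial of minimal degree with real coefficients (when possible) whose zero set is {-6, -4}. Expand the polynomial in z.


The polynomial is p(z) = ∏_{α ∈ S} (z − α), where S = {-6, -4}.
Expanding the product yields: p(z) = z^2 + 10·z + 24.
The resulting polynomial has degree 2 and real coefficients as required.

p(z) = z^2 + 10·z + 24.


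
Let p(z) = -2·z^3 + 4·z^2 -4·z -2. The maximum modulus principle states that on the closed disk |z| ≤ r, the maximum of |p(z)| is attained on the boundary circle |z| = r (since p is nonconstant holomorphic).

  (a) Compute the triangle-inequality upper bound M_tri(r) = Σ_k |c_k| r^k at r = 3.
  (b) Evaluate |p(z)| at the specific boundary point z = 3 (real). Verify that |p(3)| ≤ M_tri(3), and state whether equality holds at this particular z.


Coefficients: c_0 = -2, c_1 = -4, c_2 = 4, c_3 = -2. Radius r = 3.
Part (a). Triangle bound: M_tri(r) = Σ_k |c_k| r^k
  = |-2|·3^0 + |-4|·3^1 + |4|·3^2 + |-2|·3^3
  = 2 + 12 + 36 + 54 = 104.
This bounds M(r) := max_{|z|=r} |p(z)| from above; equality holds iff all terms c_k z^k can be made to align in phase at a single z on |z|=r.
Part (b). At z = 3 (real, on the circle |z| = r):
  p(3) = (-2)·3^0 + (-4)·3^1 + (4)·3^2 + (-2)·3^3 = -32.
  |p(3)| = 32.
Check: |p(3)| = 32 ≤ 104 = M_tri(3). ✓ Equality does not hold at z = 3 (the coefficients have mixed signs, so the terms do not all align in phase there).

M_tri(3) = 104; |p(3)| = 32; equality at z=3: no.


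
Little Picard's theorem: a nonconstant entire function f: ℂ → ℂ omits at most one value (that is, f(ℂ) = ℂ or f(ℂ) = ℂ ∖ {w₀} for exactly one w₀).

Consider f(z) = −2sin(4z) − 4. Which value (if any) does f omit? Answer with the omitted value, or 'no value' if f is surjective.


Little Picard bounds the complement of f(ℂ) to at most one point.
sin is entire and surjective onto ℂ: for every w ∈ ℂ, sin(ζ) = w has a solution ζ ∈ ℂ (e.g., via the complex inverse arcsin). With ζ = 4z this gives z = ζ/(4). Then -2·sin(4z) takes every value in -2·ℂ = ℂ, and adding -4 is a bijection of ℂ. So f is surjective and omits no value. (Note: only on the real line is sin bounded by [−1, 1].)

Omitted value: no value.


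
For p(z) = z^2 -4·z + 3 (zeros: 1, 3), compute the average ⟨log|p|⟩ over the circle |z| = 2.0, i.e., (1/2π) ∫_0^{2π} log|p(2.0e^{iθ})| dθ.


Zeros: 1, 3; r = 2.0.
Inside |z| < r: 1. Outside (|z| ≥ r): 3.
p(0) = 3, so log|p(0)| = log(3) = 1.0986.
Apply Jensen: I(r) = log|p(0)| + Σ_k log(r/|z_k|), summed over zeros inside |z| < r.
  log(r/|z_k|) for z_k = 1: log(2.0/1) = 0.6931
  Outside zeros (3) contribute nothing to the Jensen sum.
Sum over inside zeros: 0.6931.
I(r) = log|p(0)| + (inside sum) = 1.0986 + 0.6931 = 1.7918.
Note: since some zeros are outside |z| ≤ r, the simplified n·log(r) form does NOT apply — only the inside zeros contribute.

I(r) ≈ 1.7918.


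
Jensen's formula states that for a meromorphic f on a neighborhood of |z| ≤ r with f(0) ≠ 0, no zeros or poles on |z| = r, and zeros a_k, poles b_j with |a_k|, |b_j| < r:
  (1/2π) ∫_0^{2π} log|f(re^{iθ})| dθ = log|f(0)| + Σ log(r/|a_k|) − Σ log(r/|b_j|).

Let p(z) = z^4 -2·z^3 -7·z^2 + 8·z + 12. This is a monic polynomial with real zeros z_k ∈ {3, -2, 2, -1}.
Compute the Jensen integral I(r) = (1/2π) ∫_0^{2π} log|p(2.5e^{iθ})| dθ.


Zeros: -2, -1, 2, 3; r = 2.5.
Inside |z| < r: -2, -1, 2. Outside (|z| ≥ r): 3.
p(0) = 12, so log|p(0)| = log(12) = 2.4849.
Apply Jensen: I(r) = log|p(0)| + Σ_k log(r/|z_k|), summed over zeros inside |z| < r.
  log(r/|z_k|) for z_k = -2: log(2.5/2) = 0.2231
  log(r/|z_k|) for z_k = 2: log(2.5/2) = 0.2231
  log(r/|z_k|) for z_k = -1: log(2.5/1) = 0.9163
  Outside zeros (3) contribute nothing to the Jensen sum.
Sum over inside zeros: 1.3626.
I(r) = log|p(0)| + (inside sum) = 2.4849 + 1.3626 = 3.8475.
Note: since some zeros are outside |z| ≤ r, the simplified n·log(r) form does NOT apply — only the inside zeros contribute.

I(r) ≈ 3.8475.


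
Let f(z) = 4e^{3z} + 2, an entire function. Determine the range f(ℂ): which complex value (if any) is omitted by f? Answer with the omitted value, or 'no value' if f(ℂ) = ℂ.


Little Picard bounds the complement of f(ℂ) to at most one point.
e^{3z} is never zero on ℂ, so 4·e^{3z} takes every value in ℂ ∖ {0}. Adding 2 shifts the range to ℂ ∖ {2}. Thus f omits exactly the value 2.

Omitted value: 2.


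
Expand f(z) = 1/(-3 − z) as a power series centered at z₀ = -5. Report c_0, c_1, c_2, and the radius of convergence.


Let w = z − z₀, so z = z₀ + w.
Then -3 − z = -3 − (z₀ + w) = (-3 − z₀) − w = 2 − w.
f(z) = 1/(2 − w) = (1/(2)) · 1/(1 − w/(2)) = Σ_{n≥0} w^n / (2)^(n+1).
So c_n = 1/(2)^(n+1):
  c_0 = 1/(2)^1 = 1/2.
  c_1 = 1/(2)^2 = 1/4.
  c_2 = 1/(2)^3 = 1/8.
The series is valid for |w/d| < 1, i.e. |z − z₀| < |d|.
Radius of convergence: R = |-3 − z₀| = |2| = 2 (distance from z₀ to the singularity z = -3).

c_0 = 1/2, c_1 = 1/4, c_2 = 1/8; R = 2.


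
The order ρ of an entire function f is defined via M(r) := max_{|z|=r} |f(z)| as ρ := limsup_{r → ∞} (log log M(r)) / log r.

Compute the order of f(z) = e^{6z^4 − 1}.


|e^{6z^4 − 1}| = e^{Re(6·z^4) + -1} ≤ e^{6|z|^4 + -1} = e^{6r^4 + -1} on |z| = r, so ρ ≤ 4. Choosing z on |z|=r so that 6·z^4 is real positive (always possible by picking arg z appropriately) gives |f(z)| = e^{6r^4 + -1}, matching the bound. The additive constant -1 does not affect log log M(r) ~ 4·log r. Hence ρ = 4.
Therefore ρ = 4.

Order ρ = 4.


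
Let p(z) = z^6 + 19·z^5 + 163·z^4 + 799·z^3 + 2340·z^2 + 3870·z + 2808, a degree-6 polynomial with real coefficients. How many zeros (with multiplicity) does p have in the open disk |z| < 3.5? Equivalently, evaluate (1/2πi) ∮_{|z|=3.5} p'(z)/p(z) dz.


The zeros of p are: (-3 + 2i), (-3 - 2i), (-3 + 3i), (-3 - 3i), -4, -3.
Their magnitudes are: 3.606, 3.606, 4.243, 4.243, 4, 3.
Zeros with |z| < R = 3.5: -3.
Count = 1.
By the argument principle, (1/2πi) ∮_{|z|=R} p'(z)/p(z) dz equals exactly this count.

Number of zeros inside |z| < 3.5: 1.


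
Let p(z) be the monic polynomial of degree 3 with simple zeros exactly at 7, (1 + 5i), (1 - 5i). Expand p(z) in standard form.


The polynomial is p(z) = ∏_{α ∈ S} (z − α), where S = {7, (1 + 5i), (1 - 5i)}.
Expanding the product yields: p(z) = z^3 -9·z^2 + 40·z -182.
Note conjugate pairs combine to real quadratics: (z − (1+5i))(z − (1−5i)) = z² − 2z + 26.
The resulting polynomial has degree 3 and real coefficients as required.

p(z) = z^3 -9·z^2 + 40·z -182.


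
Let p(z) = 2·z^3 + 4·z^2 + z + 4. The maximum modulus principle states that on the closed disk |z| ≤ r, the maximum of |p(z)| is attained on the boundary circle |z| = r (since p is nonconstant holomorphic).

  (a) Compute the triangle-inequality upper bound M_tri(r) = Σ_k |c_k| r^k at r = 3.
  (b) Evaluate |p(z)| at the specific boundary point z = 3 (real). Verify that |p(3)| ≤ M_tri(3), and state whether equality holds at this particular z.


Coefficients: c_0 = 4, c_1 = 1, c_2 = 4, c_3 = 2. Radius r = 3.
Part (a). Triangle bound: M_tri(r) = Σ_k |c_k| r^k
  = |4|·3^0 + |1|·3^1 + |4|·3^2 + |2|·3^3
  = 4 + 3 + 36 + 54 = 97.
This bounds M(r) := max_{|z|=r} |p(z)| from above; equality holds iff all terms c_k z^k can be made to align in phase at a single z on |z|=r.
Part (b). At z = 3 (real, on the circle |z| = r):
  p(3) = (4)·3^0 + (1)·3^1 + (4)·3^2 + (2)·3^3 = 97.
  |p(3)| = 97.
Since all nonzero coefficients share the same sign, |p(3)| = 97 = M_tri(3); the triangle bound is attained at z = 3, so in fact M(r) = 97.

M_tri(3) = 97; |p(3)| = 97; equality at z=3: yes.


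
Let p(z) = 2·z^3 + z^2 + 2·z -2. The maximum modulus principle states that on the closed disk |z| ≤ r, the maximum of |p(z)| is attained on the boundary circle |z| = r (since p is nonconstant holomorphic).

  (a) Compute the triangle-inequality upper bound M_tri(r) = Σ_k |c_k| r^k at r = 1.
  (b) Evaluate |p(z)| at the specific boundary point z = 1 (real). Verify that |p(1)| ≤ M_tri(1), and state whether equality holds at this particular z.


Coefficients: c_0 = -2, c_1 = 2, c_2 = 1, c_3 = 2. Radius r = 1.
Part (a). Triangle bound: M_tri(r) = Σ_k |c_k| r^k
  = |-2|·1^0 + |2|·1^1 + |1|·1^2 + |2|·1^3
  = 2 + 2 + 1 + 2 = 7.
This bounds M(r) := max_{|z|=r} |p(z)| from above; equality holds iff all terms c_k z^k can be made to align in phase at a single z on |z|=r.
Part (b). At z = 1 (real, on the circle |z| = r):
  p(1) = (-2)·1^0 + (2)·1^1 + (1)·1^2 + (2)·1^3 = 3.
  |p(1)| = 3.
Check: |p(1)| = 3 ≤ 7 = M_tri(1). ✓ Equality does not hold at z = 1 (the coefficients have mixed signs, so the terms do not all align in phase there).

M_tri(1) = 7; |p(1)| = 3; equality at z=1: no.


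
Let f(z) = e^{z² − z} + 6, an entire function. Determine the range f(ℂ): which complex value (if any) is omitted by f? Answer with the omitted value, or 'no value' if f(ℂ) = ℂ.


Little Picard bounds the complement of f(ℂ) to at most one point.
The exponent g(z) = z² − z is a nonconstant polynomial, hence surjective onto ℂ. So e^{g(z)} takes every value in {e^w : w ∈ ℂ} = ℂ ∖ {0}. Adding 6 shifts the range to ℂ ∖ {6}. f omits exactly 6.

Omitted value: 6.


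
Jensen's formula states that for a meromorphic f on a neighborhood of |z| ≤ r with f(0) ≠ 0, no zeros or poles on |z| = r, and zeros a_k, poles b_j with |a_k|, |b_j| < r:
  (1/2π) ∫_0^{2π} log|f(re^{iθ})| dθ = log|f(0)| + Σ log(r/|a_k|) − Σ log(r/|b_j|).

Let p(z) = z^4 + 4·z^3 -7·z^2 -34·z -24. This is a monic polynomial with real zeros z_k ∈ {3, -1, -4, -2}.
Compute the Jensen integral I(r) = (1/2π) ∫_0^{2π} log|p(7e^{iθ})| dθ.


Zeros: -4, -2, -1, 3; r = 7.
Inside |z| < r: -4, -2, -1, 3. Outside (|z| ≥ r): ∅.
p(0) = -24, so log|p(0)| = log(24) = 3.1781.
Apply Jensen: I(r) = log|p(0)| + Σ_k log(r/|z_k|), summed over zeros inside |z| < r.
  log(r/|z_k|) for z_k = 3: log(7/3) = 0.8473
  log(r/|z_k|) for z_k = -1: log(7/1) = 1.9459
  log(r/|z_k|) for z_k = -4: log(7/4) = 0.5596
  log(r/|z_k|) for z_k = -2: log(7/2) = 1.2528
Sum over inside zeros: 4.6056.
I(r) = log|p(0)| + (inside sum) = 3.1781 + 4.6056 = 7.7836.
Closed form (all zeros inside, monic): I(r) = n·log(r) = 4·log(7) = 7.7836. ✓

I(r) ≈ 7.7836.


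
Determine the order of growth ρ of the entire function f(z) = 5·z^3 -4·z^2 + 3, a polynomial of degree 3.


|f(z)| ≤ Σ|c_k|·r^k = O(r^3) as r → ∞. Polynomial growth is O(e^{r^ε}) for every ε > 0 (since r^3/e^{r^ε} → 0), so ρ ≤ ε for all ε > 0, i.e. ρ = 0. Every nonconstant polynomial has order 0.
Therefore ρ = 0.

Order ρ = 0.


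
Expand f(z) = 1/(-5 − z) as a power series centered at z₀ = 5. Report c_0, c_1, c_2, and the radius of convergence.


Let w = z − z₀, so z = z₀ + w.
Then -5 − z = -5 − (z₀ + w) = (-5 − z₀) − w = -10 − w.
f(z) = 1/(-10 − w) = (1/(-10)) · 1/(1 − w/(-10)) = Σ_{n≥0} w^n / (-10)^(n+1).
So c_n = 1/(-10)^(n+1):
  c_0 = 1/(-10)^1 = -1/10.
  c_1 = 1/(-10)^2 = 1/100.
  c_2 = 1/(-10)^3 = -1/1000.
The series is valid for |w/d| < 1, i.e. |z − z₀| < |d|.
Radius of convergence: R = |-5 − z₀| = |-10| = 10 (distance from z₀ to the singularity z = -5).

c_0 = -1/10, c_1 = 1/100, c_2 = -1/1000; R = 10.


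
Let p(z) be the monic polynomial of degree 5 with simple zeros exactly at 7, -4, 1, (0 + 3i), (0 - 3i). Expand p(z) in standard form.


The polynomial is p(z) = ∏_{α ∈ S} (z − α), where S = {7, -4, 1, (0 + 3i), (0 - 3i)}.
Expanding the product yields: p(z) = z^5 -4·z^4 -16·z^3 -8·z^2 -225·z + 252.
Note conjugate pairs combine to real quadratics: (z − (0+3i))(z − (0−3i)) = z² + 9.
The resulting polynomial has degree 5 and real coefficients as required.

p(z) = z^5 -4·z^4 -16·z^3 -8·z^2 -225·z + 252.


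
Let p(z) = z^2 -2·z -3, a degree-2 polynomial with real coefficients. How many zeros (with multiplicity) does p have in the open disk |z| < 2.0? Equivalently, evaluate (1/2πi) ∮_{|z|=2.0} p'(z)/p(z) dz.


The zeros of p are: -1, 3.
Their magnitudes are: 1, 3.
Zeros with |z| < R = 2.0: -1.
Count = 1.
By the argument principle, (1/2πi) ∮_{|z|=R} p'(z)/p(z) dz equals exactly this count.

Number of zeros inside |z| < 2.0: 1.


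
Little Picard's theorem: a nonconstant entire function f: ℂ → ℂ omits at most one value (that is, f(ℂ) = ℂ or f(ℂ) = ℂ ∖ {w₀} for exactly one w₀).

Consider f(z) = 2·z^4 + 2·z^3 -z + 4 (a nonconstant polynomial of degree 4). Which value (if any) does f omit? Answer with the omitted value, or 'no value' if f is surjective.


Little Picard bounds the complement of f(ℂ) to at most one point.
For every w ∈ ℂ, the equation p(z) − w = 0 is a nonconstant polynomial in z and hence has at least one root by the fundamental theorem of algebra. So p is surjective onto ℂ, omitting no value.

Omitted value: no value.


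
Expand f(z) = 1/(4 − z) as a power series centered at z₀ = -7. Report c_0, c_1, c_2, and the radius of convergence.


Let w = z − z₀, so z = z₀ + w.
Then 4 − z = 4 − (z₀ + w) = (4 − z₀) − w = 11 − w.
f(z) = 1/(11 − w) = (1/(11)) · 1/(1 − w/(11)) = Σ_{n≥0} w^n / (11)^(n+1).
So c_n = 1/(11)^(n+1):
  c_0 = 1/(11)^1 = 1/11.
  c_1 = 1/(11)^2 = 1/121.
  c_2 = 1/(11)^3 = 1/1331.
The series is valid for |w/d| < 1, i.e. |z − z₀| < |d|.
Radius of convergence: R = |4 − z₀| = |11| = 11 (distance from z₀ to the singularity z = 4).

c_0 = 1/11, c_1 = 1/121, c_2 = 1/1331; R = 11.


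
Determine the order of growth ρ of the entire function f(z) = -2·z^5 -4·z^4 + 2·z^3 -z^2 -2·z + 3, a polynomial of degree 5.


|f(z)| ≤ Σ|c_k|·r^k = O(r^5) as r → ∞. Polynomial growth is O(e^{r^ε}) for every ε > 0 (since r^5/e^{r^ε} → 0), so ρ ≤ ε for all ε > 0, i.e. ρ = 0. Every nonconstant polynomial has order 0.
Therefore ρ = 0.

Order ρ = 0.


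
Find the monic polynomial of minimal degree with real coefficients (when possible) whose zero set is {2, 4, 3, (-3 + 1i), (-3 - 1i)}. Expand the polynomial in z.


The polynomial is p(z) = ∏_{α ∈ S} (z − α), where S = {2, 4, 3, (-3 + 1i), (-3 - 1i)}.
Expanding the product yields: p(z) = z^5 -3·z^4 -18·z^3 + 42·z^2 + 116·z -240.
Note conjugate pairs combine to real quadratics: (z − (-3+1i))(z − (-3−1i)) = z² + 6z + 10.
The resulting polynomial has degree 5 and real coefficients as required.

p(z) = z^5 -3·z^4 -18·z^3 + 42·z^2 + 116·z -240.


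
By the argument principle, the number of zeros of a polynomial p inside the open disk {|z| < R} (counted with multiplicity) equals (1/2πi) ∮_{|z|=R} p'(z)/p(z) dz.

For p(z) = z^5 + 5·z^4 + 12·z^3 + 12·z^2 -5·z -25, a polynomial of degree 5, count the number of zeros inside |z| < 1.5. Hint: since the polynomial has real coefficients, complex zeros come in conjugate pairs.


The zeros of p are: 1, (-1 + 2i), (-1 - 2i), (-2 + 1i), (-2 - 1i).
Their magnitudes are: 1, 2.236, 2.236, 2.236, 2.236.
Zeros with |z| < R = 1.5: 1.
Count = 1.
By the argument principle, (1/2πi) ∮_{|z|=R} p'(z)/p(z) dz equals exactly this count.

Number of zeros inside |z| < 1.5: 1.


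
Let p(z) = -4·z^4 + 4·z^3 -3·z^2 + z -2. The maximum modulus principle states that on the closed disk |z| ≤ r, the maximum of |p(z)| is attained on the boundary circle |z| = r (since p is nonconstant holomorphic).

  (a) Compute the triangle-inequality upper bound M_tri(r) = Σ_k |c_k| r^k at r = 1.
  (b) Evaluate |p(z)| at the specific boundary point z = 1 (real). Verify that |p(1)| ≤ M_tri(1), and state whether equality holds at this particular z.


Coefficients: c_0 = -2, c_1 = 1, c_2 = -3, c_3 = 4, c_4 = -4. Radius r = 1.
Part (a). Triangle bound: M_tri(r) = Σ_k |c_k| r^k
  = |-2|·1^0 + |1|·1^1 + |-3|·1^2 + |4|·1^3 + |-4|·1^4
  = 2 + 1 + 3 + 4 + 4 = 14.
This bounds M(r) := max_{|z|=r} |p(z)| from above; equality holds iff all terms c_k z^k can be made to align in phase at a single z on |z|=r.
Part (b). At z = 1 (real, on the circle |z| = r):
  p(1) = (-2)·1^0 + (1)·1^1 + (-3)·1^2 + (4)·1^3 + (-4)·1^4 = -4.
  |p(1)| = 4.
Check: |p(1)| = 4 ≤ 14 = M_tri(1). ✓ Equality does not hold at z = 1 (the coefficients have mixed signs, so the terms do not all align in phase there).

M_tri(1) = 14; |p(1)| = 4; equality at z=1: no.


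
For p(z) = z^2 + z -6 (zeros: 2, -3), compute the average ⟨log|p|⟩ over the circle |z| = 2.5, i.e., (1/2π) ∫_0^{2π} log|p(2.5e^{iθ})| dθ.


Zeros: -3, 2; r = 2.5.
Inside |z| < r: 2. Outside (|z| ≥ r): -3.
p(0) = -6, so log|p(0)| = log(6) = 1.7918.
Apply Jensen: I(r) = log|p(0)| + Σ_k log(r/|z_k|), summed over zeros inside |z| < r.
  log(r/|z_k|) for z_k = 2: log(2.5/2) = 0.2231
  Outside zeros (-3) contribute nothing to the Jensen sum.
Sum over inside zeros: 0.2231.
I(r) = log|p(0)| + (inside sum) = 1.7918 + 0.2231 = 2.0149.
Note: since some zeros are outside |z| ≤ r, the simplified n·log(r) form does NOT apply — only the inside zeros contribute.

I(r) ≈ 2.0149.


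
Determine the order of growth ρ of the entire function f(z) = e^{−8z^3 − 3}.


|e^{−8z^3 − 3}| = e^{Re(-8·z^3) + -3} ≤ e^{8|z|^3 + -3} = e^{8r^3 + -3} on |z| = r, so ρ ≤ 3. Choosing z on |z|=r so that -8·z^3 is real positive (always possible by picking arg z appropriately) gives |f(z)| = e^{8r^3 + -3}, matching the bound. The additive constant -3 does not affect log log M(r) ~ 3·log r. Hence ρ = 3.
Therefore ρ = 3.

Order ρ = 3.


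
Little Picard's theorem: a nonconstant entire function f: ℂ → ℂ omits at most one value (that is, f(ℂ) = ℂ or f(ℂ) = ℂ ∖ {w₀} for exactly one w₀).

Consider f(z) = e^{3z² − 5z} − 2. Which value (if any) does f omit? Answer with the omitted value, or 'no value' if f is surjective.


Little Picard bounds the complement of f(ℂ) to at most one point.
The exponent g(z) = 3z² − 5z is a nonconstant polynomial, hence surjective onto ℂ. So e^{g(z)} takes every value in {e^w : w ∈ ℂ} = ℂ ∖ {0}. Adding -2 shifts the range to ℂ ∖ {-2}. f omits exactly -2.

Omitted value: -2.


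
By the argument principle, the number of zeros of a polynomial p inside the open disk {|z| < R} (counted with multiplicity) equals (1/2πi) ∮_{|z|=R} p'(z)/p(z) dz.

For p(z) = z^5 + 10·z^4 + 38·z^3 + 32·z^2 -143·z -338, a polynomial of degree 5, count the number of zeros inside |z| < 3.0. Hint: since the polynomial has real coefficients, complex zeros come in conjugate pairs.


The zeros of p are: (-3 + 2i), (-3 - 2i), (-3 + 2i), (-3 - 2i), 2.
Their magnitudes are: 3.606, 3.606, 3.606, 3.606, 2.
Zeros with |z| < R = 3.0: 2.
Count = 1.
By the argument principle, (1/2πi) ∮_{|z|=R} p'(z)/p(z) dz equals exactly this count.

Number of zeros inside |z| < 3.0: 1.


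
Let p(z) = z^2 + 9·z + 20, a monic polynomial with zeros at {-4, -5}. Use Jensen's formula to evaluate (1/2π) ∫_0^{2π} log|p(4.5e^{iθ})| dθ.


Zeros: -5, -4; r = 4.5.
Inside |z| < r: -4. Outside (|z| ≥ r): -5.
p(0) = 20, so log|p(0)| = log(20) = 2.9957.
Apply Jensen: I(r) = log|p(0)| + Σ_k log(r/|z_k|), summed over zeros inside |z| < r.
  log(r/|z_k|) for z_k = -4: log(4.5/4) = 0.1178
  Outside zeros (-5) contribute nothing to the Jensen sum.
Sum over inside zeros: 0.1178.
I(r) = log|p(0)| + (inside sum) = 2.9957 + 0.1178 = 3.1135.
Note: since some zeros are outside |z| ≤ r, the simplified n·log(r) form does NOT apply — only the inside zeros contribute.

I(r) ≈ 3.1135.


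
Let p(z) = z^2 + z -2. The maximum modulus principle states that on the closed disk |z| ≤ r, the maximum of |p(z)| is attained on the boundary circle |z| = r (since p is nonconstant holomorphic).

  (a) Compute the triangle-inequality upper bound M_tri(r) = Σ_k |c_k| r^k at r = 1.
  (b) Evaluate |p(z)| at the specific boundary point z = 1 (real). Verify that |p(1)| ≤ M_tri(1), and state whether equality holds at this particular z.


Coefficients: c_0 = -2, c_1 = 1, c_2 = 1. Radius r = 1.
Part (a). Triangle bound: M_tri(r) = Σ_k |c_k| r^k
  = |-2|·1^0 + |1|·1^1 + |1|·1^2
  = 2 + 1 + 1 = 4.
This bounds M(r) := max_{|z|=r} |p(z)| from above; equality holds iff all terms c_k z^k can be made to align in phase at a single z on |z|=r.
Part (b). At z = 1 (real, on the circle |z| = r):
  p(1) = (-2)·1^0 + (1)·1^1 + (1)·1^2 = 0.
  |p(1)| = 0.
Check: |p(1)| = 0 ≤ 4 = M_tri(1). ✓ Equality does not hold at z = 1 (the coefficients have mixed signs, so the terms do not all align in phase there).

M_tri(1) = 4; |p(1)| = 0; equality at z=1: no.


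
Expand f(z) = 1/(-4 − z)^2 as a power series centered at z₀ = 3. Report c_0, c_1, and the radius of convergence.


Let w = z − z₀, so z = z₀ + w.
Then -4 − z = -4 − (z₀ + w) = (-4 − z₀) − w = -7 − w.
f(z) = 1/(-7 − w)^2 = (1/(-7)^2) · (1 − w/(-7))^{−2}.
By the binomial series (1−u)^{−2} = Σ_{n≥0} C(n+1, 1) u^n for |u|<1, with u = w/(-7):
  c_n = C(n+1, 1) / (-7)^(n+2).
  c_0 = 1/(-7)^2 = 1/49.
  c_1 = 2/(-7)^3 = -2/343.
The series is valid for |w/d| < 1, i.e. |z − z₀| < |d|.
Radius of convergence: R = |-4 − z₀| = |-7| = 7 (distance from z₀ to the singularity z = -4).

c_0 = 1/49, c_1 = -2/343; R = 7.


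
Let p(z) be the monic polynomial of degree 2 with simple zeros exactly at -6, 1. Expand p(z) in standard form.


The polynomial is p(z) = ∏_{α ∈ S} (z − α), where S = {-6, 1}.
Expanding the product yields: p(z) = z^2 + 5·z -6.
The resulting polynomial has degree 2 and real coefficients as required.

p(z) = z^2 + 5·z -6.


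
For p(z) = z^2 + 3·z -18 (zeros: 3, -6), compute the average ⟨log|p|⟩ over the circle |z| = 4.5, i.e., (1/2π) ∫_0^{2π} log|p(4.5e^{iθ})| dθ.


Zeros: -6, 3; r = 4.5.
Inside |z| < r: 3. Outside (|z| ≥ r): -6.
p(0) = -18, so log|p(0)| = log(18) = 2.8904.
Apply Jensen: I(r) = log|p(0)| + Σ_k log(r/|z_k|), summed over zeros inside |z| < r.
  log(r/|z_k|) for z_k = 3: log(4.5/3) = 0.4055
  Outside zeros (-6) contribute nothing to the Jensen sum.
Sum over inside zeros: 0.4055.
I(r) = log|p(0)| + (inside sum) = 2.8904 + 0.4055 = 3.2958.
Note: since some zeros are outside |z| ≤ r, the simplified n·log(r) form does NOT apply — only the inside zeros contribute.

I(r) ≈ 3.2958.


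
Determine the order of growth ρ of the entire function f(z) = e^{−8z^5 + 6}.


|e^{−8z^5 + 6}| = e^{Re(-8·z^5) + 6} ≤ e^{8|z|^5 + 6} = e^{8r^5 + 6} on |z| = r, so ρ ≤ 5. Choosing z on |z|=r so that -8·z^5 is real positive (always possible by picking arg z appropriately) gives |f(z)| = e^{8r^5 + 6}, matching the bound. The additive constant 6 does not affect log log M(r) ~ 5·log r. Hence ρ = 5.
Therefore ρ = 5.

Order ρ = 5.


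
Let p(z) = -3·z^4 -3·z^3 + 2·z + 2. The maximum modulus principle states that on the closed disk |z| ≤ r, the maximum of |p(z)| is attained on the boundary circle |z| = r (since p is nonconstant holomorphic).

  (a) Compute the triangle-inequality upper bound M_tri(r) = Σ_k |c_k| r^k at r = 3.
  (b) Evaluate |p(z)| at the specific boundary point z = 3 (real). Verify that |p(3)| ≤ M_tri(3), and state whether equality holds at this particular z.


Coefficients: c_0 = 2, c_1 = 2, c_2 = 0, c_3 = -3, c_4 = -3. Radius r = 3.
Part (a). Triangle bound: M_tri(r) = Σ_k |c_k| r^k
  = |2|·3^0 + |2|·3^1 + |0|·3^2 + |-3|·3^3 + |-3|·3^4
  = 2 + 6 + 0 + 81 + 243 = 332.
This bounds M(r) := max_{|z|=r} |p(z)| from above; equality holds iff all terms c_k z^k can be made to align in phase at a single z on |z|=r.
Part (b). At z = 3 (real, on the circle |z| = r):
  p(3) = (2)·3^0 + (2)·3^1 + (0)·3^2 + (-3)·3^3 + (-3)·3^4 = -316.
  |p(3)| = 316.
Check: |p(3)| = 316 ≤ 332 = M_tri(3). ✓ Equality does not hold at z = 3 (the coefficients have mixed signs, so the terms do not all align in phase there).

M_tri(3) = 332; |p(3)| = 316; equality at z=3: no.
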